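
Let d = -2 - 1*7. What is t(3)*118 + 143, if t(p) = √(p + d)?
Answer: 143 + 118*I*√6 ≈ 143.0 + 289.04*I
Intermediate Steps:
d = -9 (d = -2 - 7 = -9)
t(p) = √(-9 + p) (t(p) = √(p - 9) = √(-9 + p))
t(3)*118 + 143 = √(-9 + 3)*118 + 143 = √(-6)*118 + 143 = (I*√6)*118 + 143 = 118*I*√6 + 143 = 143 + 118*I*√6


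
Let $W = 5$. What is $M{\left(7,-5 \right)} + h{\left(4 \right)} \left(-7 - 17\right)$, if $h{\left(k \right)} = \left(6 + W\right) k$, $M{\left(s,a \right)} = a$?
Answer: $-1061$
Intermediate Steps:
$h{\left(k \right)} = 11 k$ ($h{\left(k \right)} = \left(6 + 5\right) k = 11 k$)
$M{\left(7,-5 \right)} + h{\left(4 \right)} \left(-7 - 17\right) = -5 + 11 \cdot 4 \left(-7 - 17\right) = -5 + 44 \left(-7 - 17\right) = -5 + 44 \left(-24\right) = -5 - 1056 = -1061$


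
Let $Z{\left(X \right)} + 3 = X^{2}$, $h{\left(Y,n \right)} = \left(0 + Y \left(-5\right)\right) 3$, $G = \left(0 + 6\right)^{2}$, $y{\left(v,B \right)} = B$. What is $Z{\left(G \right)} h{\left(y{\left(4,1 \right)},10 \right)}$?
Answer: $-19395$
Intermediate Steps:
$G = 36$ ($G = 6^{2} = 36$)
$h{\left(Y,n \right)} = - 15 Y$ ($h{\left(Y,n \right)} = \left(0 - 5 Y\right) 3 = - 5 Y 3 = - 15 Y$)
$Z{\left(X \right)} = -3 + X^{2}$
$Z{\left(G \right)} h{\left(y{\left(4,1 \right)},10 \right)} = \left(-3 + 36^{2}\right) \left(\left(-15\right) 1\right) = \left(-3 + 1296\right) \left(-15\right) = 1293 \left(-15\right) = -19395$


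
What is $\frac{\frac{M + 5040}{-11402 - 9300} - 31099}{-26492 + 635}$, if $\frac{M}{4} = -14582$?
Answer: $\frac{2103785}{1749319} \approx 1.2026$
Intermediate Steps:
$M = -58328$ ($M = 4 \left(-14582\right) = -58328$)
$\frac{\frac{M + 5040}{-11402 - 9300} - 31099}{-26492 + 635} = \frac{\frac{-58328 + 5040}{-11402 - 9300} - 31099}{-26492 + 635} = \frac{- \frac{53288}{-20702} - 31099}{-25857} = \left(\left(-53288\right) \left(- \frac{1}{20702}\right) - 31099\right) \left(- \frac{1}{25857}\right) = \left(\frac{26644}{10351} - 31099\right) \left(- \frac{1}{25857}\right) = \left(- \frac{321879105}{10351}\right) \left(- \frac{1}{25857}\right) = \frac{2103785}{1749319}$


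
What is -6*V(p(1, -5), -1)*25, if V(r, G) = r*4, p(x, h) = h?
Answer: 3000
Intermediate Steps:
V(r, G) = 4*r
-6*V(p(1, -5), -1)*25 = -24*(-5)*25 = -6*(-20)*25 = 120*25 = 3000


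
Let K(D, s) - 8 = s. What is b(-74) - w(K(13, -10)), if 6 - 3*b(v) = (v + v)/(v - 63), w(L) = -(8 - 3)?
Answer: 2729/411 ≈ 6.6399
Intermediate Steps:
K(D, s) = 8 + s
w(L) = -5 (w(L) = -1*5 = -5)
b(v) = 2 - 2*v/(3*(-63 + v)) (b(v) = 2 - (v + v)/(3*(v - 63)) = 2 - 2*v/(3*(-63 + v)))
b(-74) - w(K(13, -10)) = 2*(-189 + 2*(-74))/(3*(-63 - 74)) - 1*(-5) = (⅔)*(-189 - 148)/(-137) + 5 = (⅔)*(-1/137)*(-337) + 5 = 674/411 + 5 = 2729/411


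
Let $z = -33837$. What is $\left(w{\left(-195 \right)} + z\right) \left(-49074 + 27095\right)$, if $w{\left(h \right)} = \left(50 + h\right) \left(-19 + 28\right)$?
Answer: $772386018$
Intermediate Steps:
$w{\left(h \right)} = 450 + 9 h$ ($w{\left(h \right)} = \left(50 + h\right) 9 = 450 + 9 h$)
$\left(w{\left(-195 \right)} + z\right) \left(-49074 + 27095\right) = \left(\left(450 + 9 \left(-195\right)\right) - 33837\right) \left(-49074 + 27095\right) = \left(\left(450 - 1755\right) - 33837\right) \left(-21979\right) = \left(-1305 - 33837\right) \left(-21979\right) = \left(-35142\right) \left(-21979\right) = 772386018$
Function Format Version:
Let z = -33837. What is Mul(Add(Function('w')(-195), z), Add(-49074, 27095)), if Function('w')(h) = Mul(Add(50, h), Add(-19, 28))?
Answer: 772386018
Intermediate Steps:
Function('w')(h) = Add(450, Mul(9, h)) (Function('w')(h) = Mul(Add(50, h), 9) = Add(450, Mul(9, h)))
Mul(Add(Function('w')(-195), z), Add(-49074, 27095)) = Mul(Add(Add(450, Mul(9, -195)), -33837), Add(-49074, 27095)) = Mul(Add(Add(450, -1755), -33837), -21979) = Mul(Add(-1305, -33837), -21979) = Mul(-35142, -21979) = 772386018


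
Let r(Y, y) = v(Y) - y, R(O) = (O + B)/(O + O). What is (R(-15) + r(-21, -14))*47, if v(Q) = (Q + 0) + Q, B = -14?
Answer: -38117/30 ≈ -1270.6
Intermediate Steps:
v(Q) = 2*Q (v(Q) = Q + Q = 2*Q)
R(O) = (-14 + O)/(2*O) (R(O) = (O - 14)/(O + O) = (-14 + O)/((2*O)) = (-14 + O)*(1/(2*O)) = (-14 + O)/(2*O))
r(Y, y) = -y + 2*Y (r(Y, y) = 2*Y - y = -y + 2*Y)
(R(-15) + r(-21, -14))*47 = ((½)*(-14 - 15)/(-15) + (-1*(-14) + 2*(-21)))*47 = ((½)*(-1/15)*(-29) + (14 - 42))*47 = (29/30 - 28)*47 = -811/30*47 = -38117/30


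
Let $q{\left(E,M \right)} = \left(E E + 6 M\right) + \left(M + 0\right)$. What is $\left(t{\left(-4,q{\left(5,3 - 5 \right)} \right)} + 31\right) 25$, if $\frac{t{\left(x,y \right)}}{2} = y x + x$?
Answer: $-1625$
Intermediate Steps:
$q{\left(E,M \right)} = E^{2} + 7 M$ ($q{\left(E,M \right)} = \left(E^{2} + 6 M\right) + M = E^{2} + 7 M$)
$t{\left(x,y \right)} = 2 x + 2 x y$ ($t{\left(x,y \right)} = 2 \left(y x + x\right) = 2 \left(x y + x\right) = 2 \left(x + x y\right) = 2 x + 2 x y$)
$\left(t{\left(-4,q{\left(5,3 - 5 \right)} \right)} + 31\right) 25 = \left(2 \left(-4\right) \left(1 + \left(5^{2} + 7 \left(3 - 5\right)\right)\right) + 31\right) 25 = \left(2 \left(-4\right) \left(1 + \left(25 + 7 \left(3 - 5\right)\right)\right) + 31\right) 25 = \left(2 \left(-4\right) \left(1 + \left(25 + 7 \left(-2\right)\right)\right) + 31\right) 25 = \left(2 \left(-4\right) \left(1 + \left(25 - 14\right)\right) + 31\right) 25 = \left(2 \left(-4\right) \left(1 + 11\right) + 31\right) 25 = \left(2 \left(-4\right) 12 + 31\right) 25 = \left(-96 + 31\right) 25 = \left(-65\right) 25 = -1625$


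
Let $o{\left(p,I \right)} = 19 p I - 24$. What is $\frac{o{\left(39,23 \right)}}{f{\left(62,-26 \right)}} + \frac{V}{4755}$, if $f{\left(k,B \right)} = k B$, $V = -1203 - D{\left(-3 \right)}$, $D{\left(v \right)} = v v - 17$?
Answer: $- \frac{534527}{49452} \approx -10.809$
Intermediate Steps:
$D{\left(v \right)} = -17 + v^{2}$ ($D{\left(v \right)} = v^{2} - 17 = -17 + v^{2}$)
$o{\left(p,I \right)} = -24 + 19 I p$ ($o{\left(p,I \right)} = 19 I p - 24 = -24 + 19 I p$)
$V = -1195$ ($V = -1203 - \left(-17 + \left(-3\right)^{2}\right) = -1203 - \left(-17 + 9\right) = -1203 - -8 = -1203 + 8 = -1195$)
$f{\left(k,B \right)} = B k$
$\frac{o{\left(39,23 \right)}}{f{\left(62,-26 \right)}} + \frac{V}{4755} = \frac{-24 + 19 \cdot 23 \cdot 39}{\left(-26\right) 62} - \frac{1195}{4755} = \frac{-24 + 17043}{-1612} - \frac{239}{951} = 17019 \left(- \frac{1}{1612}\right) - \frac{239}{951} = - \frac{549}{52} - \frac{239}{951} = - \frac{534527}{49452}$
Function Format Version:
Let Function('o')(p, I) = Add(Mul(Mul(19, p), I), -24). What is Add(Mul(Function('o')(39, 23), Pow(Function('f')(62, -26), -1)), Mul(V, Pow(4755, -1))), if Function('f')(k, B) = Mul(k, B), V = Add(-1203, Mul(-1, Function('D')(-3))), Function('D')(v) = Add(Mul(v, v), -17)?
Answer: Rational(-534527, 49452) ≈ -10.809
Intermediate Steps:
Function('D')(v) = Add(-17, Pow(v, 2)) (Function('D')(v) = Add(Pow(v, 2), -17) = Add(-17, Pow(v, 2)))
Function('o')(p, I) = Add(-24, Mul(19, I, p)) (Function('o')(p, I) = Add(Mul(19, I, p), -24) = Add(-24, Mul(19, I, p)))
V = -1195 (V = Add(-1203, Mul(-1, Add(-17, Pow(-3, 2)))) = Add(-1203, Mul(-1, Add(-17, 9))) = Add(-1203, Mul(-1, -8)) = Add(-1203, 8) = -1195)
Function('f')(k, B) = Mul(B, k)
Add(Mul(Function('o')(39, 23), Pow(Function('f')(62, -26), -1)), Mul(V, Pow(4755, -1))) = Add(Mul(Add(-24, Mul(19, 23, 39)), Pow(Mul(-26, 62), -1)), Mul(-1195, Pow(4755, -1))) = Add(Mul(Add(-24, 17043), Pow(-1612, -1)), Mul(-1195, Rational(1, 4755))) = Add(Mul(17019, Rational(-1, 1612)), Rational(-239, 951)) = Add(Rational(-549, 52), Rational(-239, 951)) = Rational(-534527, 49452)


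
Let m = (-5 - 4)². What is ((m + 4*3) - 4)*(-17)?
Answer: -1513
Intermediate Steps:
m = 81 (m = (-9)² = 81)
((m + 4*3) - 4)*(-17) = ((81 + 4*3) - 4)*(-17) = ((81 + 12) - 4)*(-17) = (93 - 4)*(-17) = 89*(-17) = -1513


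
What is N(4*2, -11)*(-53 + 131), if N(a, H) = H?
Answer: -858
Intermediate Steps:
N(4*2, -11)*(-53 + 131) = -11*(-53 + 131) = -11*78 = -858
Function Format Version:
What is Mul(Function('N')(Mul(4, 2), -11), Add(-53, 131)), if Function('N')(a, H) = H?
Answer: -858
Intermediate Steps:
Mul(Function('N')(Mul(4, 2), -11), Add(-53, 131)) = Mul(-11, Add(-53, 131)) = Mul(-11, 78) = -858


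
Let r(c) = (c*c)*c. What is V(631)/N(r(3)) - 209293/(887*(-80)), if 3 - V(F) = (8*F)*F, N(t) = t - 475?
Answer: 14132599179/1986880 ≈ 7113.0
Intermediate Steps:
r(c) = c³ (r(c) = c²*c = c³)
N(t) = -475 + t
V(F) = 3 - 8*F² (V(F) = 3 - 8*F*F = 3 - 8*F²)
V(631)/N(r(3)) - 209293/(887*(-80)) = (3 - 8*631²)/(-475 + 3³) - 209293/(887*(-80)) = (3 - 8*398161)/(-475 + 27) - 209293/(-70960) = (3 - 3185288)/(-448) - 209293*(-1/70960) = -3185285*(-1/448) + 209293/70960 = 3185285/448 + 209293/70960 = 14132599179/1986880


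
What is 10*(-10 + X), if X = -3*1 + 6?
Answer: -70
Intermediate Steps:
X = 3 (X = -3 + 6 = 3)
10*(-10 + X) = 10*(-10 + 3) = 10*(-7) = -70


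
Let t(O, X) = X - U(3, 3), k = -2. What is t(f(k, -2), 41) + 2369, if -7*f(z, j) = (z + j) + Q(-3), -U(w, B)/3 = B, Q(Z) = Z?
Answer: 2419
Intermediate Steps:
U(w, B) = -3*B
f(z, j) = 3/7 - j/7 - z/7 (f(z, j) = -((z + j) - 3)/7 = -((j + z) - 3)/7 = -(-3 + j + z)/7 = 3/7 - j/7 - z/7)
t(O, X) = 9 + X (t(O, X) = X - (-3)*3 = X - 1*(-9) = X + 9 = 9 + X)
t(f(k, -2), 41) + 2369 = (9 + 41) + 2369 = 50 + 2369 = 2419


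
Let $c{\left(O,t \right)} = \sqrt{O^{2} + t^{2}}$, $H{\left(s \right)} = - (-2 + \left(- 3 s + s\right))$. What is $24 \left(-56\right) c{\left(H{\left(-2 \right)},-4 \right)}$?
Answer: $- 2688 \sqrt{5} \approx -6010.5$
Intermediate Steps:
$H{\left(s \right)} = 2 + 2 s$ ($H{\left(s \right)} = - (-2 - 2 s) = 2 + 2 s$)
$24 \left(-56\right) c{\left(H{\left(-2 \right)},-4 \right)} = 24 \left(-56\right) \sqrt{\left(2 + 2 \left(-2\right)\right)^{2} + \left(-4\right)^{2}} = - 1344 \sqrt{\left(2 - 4\right)^{2} + 16} = - 1344 \sqrt{\left(-2\right)^{2} + 16} = - 1344 \sqrt{4 + 16} = - 1344 \sqrt{20} = - 1344 \cdot 2 \sqrt{5} = - 2688 \sqrt{5}$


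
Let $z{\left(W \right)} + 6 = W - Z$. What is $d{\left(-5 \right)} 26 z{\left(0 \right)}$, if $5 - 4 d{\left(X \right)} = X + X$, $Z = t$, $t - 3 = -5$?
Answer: $-390$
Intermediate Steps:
$t = -2$ ($t = 3 - 5 = -2$)
$Z = -2$
$d{\left(X \right)} = \frac{5}{4} - \frac{X}{2}$ ($d{\left(X \right)} = \frac{5}{4} - \frac{X + X}{4} = \frac{5}{4} - \frac{2 X}{4} = \frac{5}{4} - \frac{X}{2}$)
$z{\left(W \right)} = -4 + W$ ($z{\left(W \right)} = -6 + \left(W - -2\right) = -6 + \left(W + 2\right) = -6 + \left(2 + W\right) = -4 + W$)
$d{\left(-5 \right)} 26 z{\left(0 \right)} = \left(\frac{5}{4} - - \frac{5}{2}\right) 26 \left(-4 + 0\right) = \left(\frac{5}{4} + \frac{5}{2}\right) 26 \left(-4\right) = \frac{15}{4} \cdot 26 \left(-4\right) = \frac{195}{2} \left(-4\right) = -390$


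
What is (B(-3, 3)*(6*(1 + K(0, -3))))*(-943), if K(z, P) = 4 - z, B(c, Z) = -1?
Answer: 28290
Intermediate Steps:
(B(-3, 3)*(6*(1 + K(0, -3))))*(-943) = -6*(1 + (4 - 1*0))*(-943) = -6*(1 + (4 + 0))*(-943) = -6*(1 + 4)*(-943) = -6*5*(-943) = -1*30*(-943) = -30*(-943) = 28290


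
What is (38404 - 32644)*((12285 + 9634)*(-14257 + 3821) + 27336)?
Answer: -1317423444480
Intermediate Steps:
(38404 - 32644)*((12285 + 9634)*(-14257 + 3821) + 27336) = 5760*(21919*(-10436) + 27336) = 5760*(-228746684 + 27336) = 5760*(-228719348) = -1317423444480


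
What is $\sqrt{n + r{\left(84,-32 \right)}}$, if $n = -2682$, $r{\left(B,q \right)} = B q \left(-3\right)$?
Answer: $3 \sqrt{598} \approx 73.362$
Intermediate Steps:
$r{\left(B,q \right)} = - 3 B q$
$\sqrt{n + r{\left(84,-32 \right)}} = \sqrt{-2682 - 252 \left(-32\right)} = \sqrt{-2682 + 8064} = \sqrt{5382} = 3 \sqrt{598}$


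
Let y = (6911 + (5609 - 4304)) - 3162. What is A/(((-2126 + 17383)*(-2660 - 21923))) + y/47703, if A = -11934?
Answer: 145856679652/1376278632861 ≈ 0.10598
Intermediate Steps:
y = 5054 (y = (6911 + 1305) - 3162 = 8216 - 3162 = 5054)
A/(((-2126 + 17383)*(-2660 - 21923))) + y/47703 = -11934*1/((-2660 - 21923)*(-2126 + 17383)) + 5054/47703 = -11934/(15257*(-24583)) + 5054*(1/47703) = -11934/(-375062831) + 5054/47703 = -11934*(-1/375062831) + 5054/47703 = 918/28850987 + 5054/47703 = 145856679652/1376278632861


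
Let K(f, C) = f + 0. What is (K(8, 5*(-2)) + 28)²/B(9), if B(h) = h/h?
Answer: 1296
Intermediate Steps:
K(f, C) = f
B(h) = 1
(K(8, 5*(-2)) + 28)²/B(9) = (8 + 28)²/1 = 36²*1 = 1296*1 = 1296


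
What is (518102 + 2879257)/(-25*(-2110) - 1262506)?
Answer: -1132453/403252 ≈ -2.8083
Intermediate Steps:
(518102 + 2879257)/(-25*(-2110) - 1262506) = 3397359/(52750 - 1262506) = 3397359/(-1209756) = 3397359*(-1/1209756) = -1132453/403252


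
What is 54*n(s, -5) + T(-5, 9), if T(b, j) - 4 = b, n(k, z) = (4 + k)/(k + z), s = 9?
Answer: 349/2 ≈ 174.50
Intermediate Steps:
n(k, z) = (4 + k)/(k + z)
T(b, j) = 4 + b
54*n(s, -5) + T(-5, 9) = 54*((4 + 9)/(9 - 5)) + (4 - 5) = 54*(13/4) - 1 = 351/2 - 1 = 349/2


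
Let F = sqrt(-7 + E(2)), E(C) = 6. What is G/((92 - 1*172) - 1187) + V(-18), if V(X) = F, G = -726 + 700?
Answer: 26/1267 + I ≈ 0.020521 + 1.0*I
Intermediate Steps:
G = -26
F = I (F = sqrt(-7 + 6) = sqrt(-1) = I ≈ 1.0*I)
V(X) = I
G/((92 - 1*172) - 1187) + V(-18) = -26/((92 - 1*172) - 1187) + I = -26/((92 - 172) - 1187) + I = -26/(-80 - 1187) + I = -26/(-1267) + I = -26*(-1/1267) + I = 26/1267 + I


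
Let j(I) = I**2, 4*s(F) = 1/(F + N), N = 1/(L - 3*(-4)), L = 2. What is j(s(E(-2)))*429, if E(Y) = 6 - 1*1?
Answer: 21021/20164 ≈ 1.0425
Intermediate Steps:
E(Y) = 5 (E(Y) = 6 - 1 = 5)
N = 1/14 (N = 1/(2 - 3*(-4)) = 1/(2 + 12) = 1/14 ≈ 0.071429)
s(F) = 1/(4*(1/14 + F)) (s(F) = 1/(4*(F + 1/14)) = 1/(4*(1/14 + F)))
j(s(E(-2)))*429 = (7/(2*(1 + 14*5)))**2*429 = (7/(2*(1 + 70)))**2*429 = ((7/2)/71)**2*429 = ((7/2)*(1/71))**2*429 = (7/142)**2*429 = (49/20164)*429 = 21021/20164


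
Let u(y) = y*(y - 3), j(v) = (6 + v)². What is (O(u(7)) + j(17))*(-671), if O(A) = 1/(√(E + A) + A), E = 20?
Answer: -65317153/184 + 671*√3/184 ≈ -3.5498e+5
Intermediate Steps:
u(y) = y*(-3 + y)
O(A) = 1/(A + √(20 + A)) (O(A) = 1/(√(20 + A) + A) = 1/(A + √(20 + A)))
(O(u(7)) + j(17))*(-671) = (1/(7*(-3 + 7) + √(20 + 7*(-3 + 7))) + (6 + 17)²)*(-671) = (1/(7*4 + √(20 + 7*4)) + 23²)*(-671) = (1/(28 + √(20 + 28)) + 529)*(-671) = (1/(28 + √48) + 529)*(-671) = (1/(28 + 4*√3) + 529)*(-671) = (529 + 1/(28 + 4*√3))*(-671) = -354959 - 671/(28 + 4*√3)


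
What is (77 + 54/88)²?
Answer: 11662225/1936 ≈ 6023.9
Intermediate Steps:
(77 + 54/88)² = (77 + 54*(1/88))² = (77 + 27/44)² = (3415/44)² = 11662225/1936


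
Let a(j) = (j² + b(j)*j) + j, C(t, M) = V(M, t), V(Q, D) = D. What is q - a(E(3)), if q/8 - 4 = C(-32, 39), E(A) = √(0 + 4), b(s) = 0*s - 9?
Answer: -212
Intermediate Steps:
b(s) = -9 (b(s) = 0 - 9 = -9)
C(t, M) = t
E(A) = 2 (E(A) = √4 = 2)
q = -224 (q = 32 + 8*(-32) = 32 - 256 = -224)
a(j) = j² - 8*j (a(j) = (j² - 9*j) + j = j² - 8*j)
q - a(E(3)) = -224 - 2*(-8 + 2) = -224 - 2*(-6) = -224 - 1*(-12) = -224 + 12 = -212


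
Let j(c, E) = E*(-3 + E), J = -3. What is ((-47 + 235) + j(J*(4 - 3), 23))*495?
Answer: 320760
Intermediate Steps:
((-47 + 235) + j(J*(4 - 3), 23))*495 = ((-47 + 235) + 23*(-3 + 23))*495 = (188 + 23*20)*495 = (188 + 460)*495 = 648*495 = 320760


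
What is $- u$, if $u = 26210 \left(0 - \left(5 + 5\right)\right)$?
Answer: $262100$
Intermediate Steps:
$u = -262100$ ($u = 26210 \left(0 - 10\right) = 26210 \left(-10\right) = -262100$)
$- u = \left(-1\right) \left(-262100\right) = 262100$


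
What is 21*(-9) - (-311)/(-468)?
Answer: -88763/468 ≈ -189.66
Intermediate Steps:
21*(-9) - (-311)/(-468) = -189 - (-311)*(-1)/468 = -189 - 1*311/468 = -189 - 311/468 = -88763/468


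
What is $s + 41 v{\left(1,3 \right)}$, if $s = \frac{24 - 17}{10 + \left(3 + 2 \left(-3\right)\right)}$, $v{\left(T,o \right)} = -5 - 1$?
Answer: $-245$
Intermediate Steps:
$v{\left(T,o \right)} = -6$
$s = 1$ ($s = \frac{7}{10 + \left(3 - 6\right)} = \frac{7}{10 - 3} = \frac{7}{7} = 7 \cdot \frac{1}{7} = 1$)
$s + 41 v{\left(1,3 \right)} = 1 + 41 \left(-6\right) = 1 - 246 = -245$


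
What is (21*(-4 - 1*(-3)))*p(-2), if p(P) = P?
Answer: 42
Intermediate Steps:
(21*(-4 - 1*(-3)))*p(-2) = (21*(-4 - 1*(-3)))*(-2) = (21*(-4 + 3))*(-2) = (21*(-1))*(-2) = -21*(-2) = 42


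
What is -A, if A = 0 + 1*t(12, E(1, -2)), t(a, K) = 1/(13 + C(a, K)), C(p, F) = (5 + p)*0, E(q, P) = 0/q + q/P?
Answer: -1/13 ≈ -0.076923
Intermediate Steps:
E(q, P) = q/P (E(q, P) = 0 + q/P = q/P)
C(p, F) = 0
t(a, K) = 1/13 (t(a, K) = 1/(13 + 0) = 1/13)
A = 1/13 (A = 0 + 1*(1/13) = 0 + 1/13 = 1/13 ≈ 0.076923)
-A = -1*1/13 = -1/13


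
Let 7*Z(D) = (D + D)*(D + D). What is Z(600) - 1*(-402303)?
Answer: 4256121/7 ≈ 6.0802e+5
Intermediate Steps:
Z(D) = 4*D²/7 (Z(D) = ((D + D)*(D + D))/7 = ((2*D)*(2*D))/7 = (4*D²)/7 = 4*D²/7)
Z(600) - 1*(-402303) = (4/7)*600² - 1*(-402303) = (4/7)*360000 + 402303 = 1440000/7 + 402303 = 4256121/7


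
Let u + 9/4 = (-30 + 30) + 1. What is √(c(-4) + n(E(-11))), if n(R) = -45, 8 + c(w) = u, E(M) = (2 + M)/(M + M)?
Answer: I*√217/2 ≈ 7.3655*I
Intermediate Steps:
E(M) = (2 + M)/(2*M) (E(M) = (2 + M)/((2*M)) = (2 + M)*(1/(2*M)) = (2 + M)/(2*M))
u = -5/4 (u = -9/4 + ((-30 + 30) + 1) = -9/4 + (0 + 1) = -9/4 + 1 = -5/4 ≈ -1.2500)
c(w) = -37/4 (c(w) = -8 - 5/4 = -37/4)
√(c(-4) + n(E(-11))) = √(-37/4 - 45) = √(-217/4) = I*√217/2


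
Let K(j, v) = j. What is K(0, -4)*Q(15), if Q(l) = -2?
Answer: 0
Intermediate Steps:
K(0, -4)*Q(15) = 0*(-2) = 0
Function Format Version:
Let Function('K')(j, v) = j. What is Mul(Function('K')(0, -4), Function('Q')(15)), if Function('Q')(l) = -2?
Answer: 0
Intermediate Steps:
Mul(Function('K')(0, -4), Function('Q')(15)) = Mul(0, -2) = 0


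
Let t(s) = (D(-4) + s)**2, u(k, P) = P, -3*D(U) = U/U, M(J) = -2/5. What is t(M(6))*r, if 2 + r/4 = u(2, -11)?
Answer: -6292/225 ≈ -27.964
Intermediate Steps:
M(J) = -2/5 (M(J) = -2*1/5 = -2/5)
D(U) = -1/3 (D(U) = -U/(3*U) = -1/3*1 = -1/3)
t(s) = (-1/3 + s)**2
r = -52 (r = -8 + 4*(-11) = -8 - 44 = -52)
t(M(6))*r = ((-1 + 3*(-2/5))**2/9)*(-52) = ((-1 - 6/5)**2/9)*(-52) = ((-11/5)**2/9)*(-52) = ((1/9)*(121/25))*(-52) = (121/225)*(-52) = -6292/225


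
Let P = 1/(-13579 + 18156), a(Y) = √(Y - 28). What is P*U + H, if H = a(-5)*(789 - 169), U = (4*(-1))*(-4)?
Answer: 16/4577 + 620*I*√33 ≈ 0.0034957 + 3561.6*I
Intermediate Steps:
a(Y) = √(-28 + Y)
U = 16 (U = -4*(-4) = 16)
P = 1/4577 ≈ 0.00021848
H = 620*I*√33 (H = √(-28 - 5)*(789 - 169) = √(-33)*620 = (I*√33)*620 = 620*I*√33 ≈ 3561.6*I)
P*U + H = (1/4577)*16 + 620*I*√33 = 16/4577 + 620*I*√33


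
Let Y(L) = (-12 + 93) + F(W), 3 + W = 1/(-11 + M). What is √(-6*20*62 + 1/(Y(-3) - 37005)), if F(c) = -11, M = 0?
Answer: I*√10149605070935/36935 ≈ 86.255*I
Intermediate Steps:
W = -34/11 (W = -3 + 1/(-11 + 0) = -3 + 1/(-11) = -3 - 1/11 = -34/11 ≈ -3.0909)
Y(L) = 70 (Y(L) = (-12 + 93) - 11 = 81 - 11 = 70)
√(-6*20*62 + 1/(Y(-3) - 37005)) = √(-6*20*62 + 1/(70 - 37005)) = √(-120*62 + 1/(-36935)) = √(-7440 - 1/36935) = √(-274796401/36935) = I*√10149605070935/36935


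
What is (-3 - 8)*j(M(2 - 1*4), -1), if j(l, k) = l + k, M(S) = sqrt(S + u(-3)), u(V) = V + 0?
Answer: 11 - 11*I*sqrt(5) ≈ 11.0 - 24.597*I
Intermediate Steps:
u(V) = V
M(S) = sqrt(-3 + S) (M(S) = sqrt(S - 3) = sqrt(-3 + S))
j(l, k) = k + l
(-3 - 8)*j(M(2 - 1*4), -1) = (-3 - 8)*(-1 + sqrt(-3 + (2 - 1*4))) = -11*(-1 + sqrt(-3 + (2 - 4))) = -11*(-1 + sqrt(-3 - 2)) = -11*(-1 + sqrt(-5)) = -11*(-1 + I*sqrt(5)) = 11 - 11*I*sqrt(5)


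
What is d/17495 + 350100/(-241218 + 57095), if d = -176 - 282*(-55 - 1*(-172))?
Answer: -2446471882/644246377 ≈ -3.7974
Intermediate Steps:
d = -33170 (d = -176 - 282*(-55 + 172) = -176 - 282*117 = -176 - 32994 = -33170)
d/17495 + 350100/(-241218 + 57095) = -33170/17495 + 350100/(-241218 + 57095) = -33170*1/17495 + 350100/(-184123) = -6634/3499 + 350100*(-1/184123) = -6634/3499 - 350100/184123 = -2446471882/644246377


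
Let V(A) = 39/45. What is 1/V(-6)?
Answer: 15/13 ≈ 1.1538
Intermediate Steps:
V(A) = 13/15 (V(A) = 39*(1/45) = 13/15)
1/V(-6) = 1/(13/15) = 15/13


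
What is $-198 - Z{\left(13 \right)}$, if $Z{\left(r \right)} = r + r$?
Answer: $-224$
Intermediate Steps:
$Z{\left(r \right)} = 2 r$
$-198 - Z{\left(13 \right)} = -198 - 2 \cdot 13 = -198 - 26 = -224$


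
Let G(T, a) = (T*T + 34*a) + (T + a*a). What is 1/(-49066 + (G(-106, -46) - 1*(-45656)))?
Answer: 1/8272 ≈ 0.00012089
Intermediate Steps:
G(T, a) = T + T² + a² + 34*a (G(T, a) = (T² + 34*a) + (T + a²) = T + T² + a² + 34*a)
1/(-49066 + (G(-106, -46) - 1*(-45656))) = 1/(-49066 + ((-106 + (-106)² + (-46)² + 34*(-46)) - 1*(-45656))) = 1/(-49066 + ((-106 + 11236 + 2116 - 1564) + 45656)) = 1/(-49066 + (11682 + 45656)) = 1/(-49066 + 57338) = 1/8272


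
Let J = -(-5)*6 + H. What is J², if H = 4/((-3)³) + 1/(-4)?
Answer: 10220809/11664 ≈ 876.27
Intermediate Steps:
H = -43/108 (H = 4/(-27) + 1*(-¼) = 4*(-1/27) - ¼ = -4/27 - ¼ = -43/108 ≈ -0.39815)
J = 3197/108 (J = -(-5)*6 - 43/108 = -5*(-6) - 43/108 = 30 - 43/108 = 3197/108 ≈ 29.602)
J² = (3197/108)² = 10220809/11664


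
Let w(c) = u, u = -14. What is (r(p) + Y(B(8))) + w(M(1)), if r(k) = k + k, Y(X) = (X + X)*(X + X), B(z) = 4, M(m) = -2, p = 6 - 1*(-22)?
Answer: 106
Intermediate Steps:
p = 28 (p = 6 + 22 = 28)
w(c) = -14
Y(X) = 4*X² (Y(X) = (2*X)*(2*X) = 4*X²)
r(k) = 2*k
(r(p) + Y(B(8))) + w(M(1)) = (2*28 + 4*4²) - 14 = (56 + 4*16) - 14 = (56 + 64) - 14 = 120 - 14 = 106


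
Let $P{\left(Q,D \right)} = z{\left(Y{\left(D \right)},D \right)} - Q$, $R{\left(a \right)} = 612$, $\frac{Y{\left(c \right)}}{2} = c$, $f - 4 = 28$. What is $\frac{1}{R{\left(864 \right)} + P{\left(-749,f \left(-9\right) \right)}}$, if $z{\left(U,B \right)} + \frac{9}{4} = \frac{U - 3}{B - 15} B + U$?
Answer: $\frac{404}{93895} \approx 0.0043027$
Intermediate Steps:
$f = 32$ ($f = 4 + 28 = 32$)
$Y{\left(c \right)} = 2 c$
$z{\left(U,B \right)} = - \frac{9}{4} + U + \frac{B \left(-3 + U\right)}{-15 + B}$ ($z{\left(U,B \right)} = - \frac{9}{4} + \left(\frac{U - 3}{B - 15} B + U\right) = - \frac{9}{4} + \left(\frac{-3 + U}{-15 + B} B + U\right) = - \frac{9}{4} + \left(\frac{B \left(-3 + U\right)}{-15 + B} + U\right) = - \frac{9}{4} + \left(U + \frac{B \left(-3 + U\right)}{-15 + B}\right) = - \frac{9}{4} + U + \frac{B \left(-3 + U\right)}{-15 + B}$)
$P{\left(Q,D \right)} = - Q + \frac{135 - 141 D + 16 D^{2}}{4 \left(-15 + D\right)}$ ($P{\left(Q,D \right)} = \frac{135 - 60 \cdot 2 D - 21 D + 8 D 2 D}{4 \left(-15 + D\right)} - Q = \frac{135 - 120 D - 21 D + 16 D^{2}}{4 \left(-15 + D\right)} - Q = \frac{135 - 141 D + 16 D^{2}}{4 \left(-15 + D\right)} - Q = - Q + \frac{135 - 141 D + 16 D^{2}}{4 \left(-15 + D\right)}$)
$\frac{1}{R{\left(864 \right)} + P{\left(-749,f \left(-9\right) \right)}} = \frac{1}{612 + \frac{135 - 141 \cdot 32 \left(-9\right) + 16 \left(32 \left(-9\right)\right)^{2} - - 2996 \left(-15 + 32 \left(-9\right)\right)}{4 \left(-15 + 32 \left(-9\right)\right)}} = \frac{1}{612 + \frac{135 - -40608 + 16 \left(-288\right)^{2} - - 2996 \left(-15 - 288\right)}{4 \left(-15 - 288\right)}} = \frac{1}{612 + \frac{135 + 40608 + 16 \cdot 82944 - \left(-2996\right) \left(-303\right)}{4 \left(-303\right)}} = \frac{1}{612 + \frac{1}{4} \left(- \frac{1}{303}\right) \left(135 + 40608 + 1327104 - 907788\right)} = \frac{1}{612 + \frac{1}{4} \left(- \frac{1}{303}\right) 460059} = \frac{1}{612 - \frac{153353}{404}} = \frac{1}{\frac{93895}{404}} = \frac{404}{93895}$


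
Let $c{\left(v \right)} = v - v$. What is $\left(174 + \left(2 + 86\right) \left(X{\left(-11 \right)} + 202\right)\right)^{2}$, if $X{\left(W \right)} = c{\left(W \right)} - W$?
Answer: $357890724$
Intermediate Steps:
$c{\left(v \right)} = 0$
$X{\left(W \right)} = - W$ ($X{\left(W \right)} = 0 - W = - W$)
$\left(174 + \left(2 + 86\right) \left(X{\left(-11 \right)} + 202\right)\right)^{2} = \left(174 + \left(2 + 86\right) \left(\left(-1\right) \left(-11\right) + 202\right)\right)^{2} = \left(174 + 88 \left(11 + 202\right)\right)^{2} = \left(174 + 88 \cdot 213\right)^{2} = \left(174 + 18744\right)^{2} = 18918^{2} = 357890724$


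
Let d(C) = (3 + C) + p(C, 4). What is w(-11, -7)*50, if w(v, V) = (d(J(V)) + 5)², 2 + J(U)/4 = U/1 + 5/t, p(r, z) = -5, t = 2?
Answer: 26450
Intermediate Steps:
J(U) = 2 + 4*U (J(U) = -8 + 4*(U/1 + 5/2) = -8 + 4*(U*1 + 5*(½)) = -8 + 4*(U + 5/2) = -8 + 4*(5/2 + U) = -8 + (10 + 4*U) = 2 + 4*U)
d(C) = -2 + C (d(C) = (3 + C) - 5 = -2 + C)
w(v, V) = (5 + 4*V)² (w(v, V) = ((-2 + (2 + 4*V)) + 5)² = (4*V + 5)² = (5 + 4*V)²)
w(-11, -7)*50 = (5 + 4*(-7))²*50 = (5 - 28)²*50 = (-23)²*50 = 529*50 = 26450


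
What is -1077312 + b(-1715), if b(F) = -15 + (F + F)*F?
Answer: 4805123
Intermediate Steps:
b(F) = -15 + 2*F² (b(F) = -15 + (2*F)*F = -15 + 2*F²)
-1077312 + b(-1715) = -1077312 + (-15 + 2*(-1715)²) = -1077312 + (-15 + 2*2941225) = -1077312 + (-15 + 5882450) = -1077312 + 5882435 = 4805123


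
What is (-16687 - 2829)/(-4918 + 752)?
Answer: 9758/2083 ≈ 4.6846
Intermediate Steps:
(-16687 - 2829)/(-4918 + 752) = -19516/(-4166) = -19516*(-1/4166) = 9758/2083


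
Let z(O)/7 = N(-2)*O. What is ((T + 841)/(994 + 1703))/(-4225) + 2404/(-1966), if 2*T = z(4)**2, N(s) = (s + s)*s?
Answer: -4574022619/3733704325 ≈ -1.2251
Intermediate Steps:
N(s) = 2*s**2 (N(s) = (2*s)*s = 2*s**2)
z(O) = 56*O (z(O) = 7*((2*(-2)**2)*O) = 7*((2*4)*O) = 7*(8*O) = 56*O)
T = 25088 (T = (56*4)**2/2 = (1/2)*224**2 = (1/2)*50176 = 25088)
((T + 841)/(994 + 1703))/(-4225) + 2404/(-1966) = ((25088 + 841)/(994 + 1703))/(-4225) + 2404/(-1966) = (25929/2697)*(-1/4225) + 2404*(-1/1966) = (25929*(1/2697))*(-1/4225) - 1202/983 = (8643/899)*(-1/4225) - 1202/983 = -8643/3798275 - 1202/983 = -4574022619/3733704325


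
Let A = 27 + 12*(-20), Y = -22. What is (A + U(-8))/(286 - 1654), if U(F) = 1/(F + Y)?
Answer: 6391/41040 ≈ 0.15573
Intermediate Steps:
U(F) = 1/(-22 + F) (U(F) = 1/(F - 22) = 1/(-22 + F))
A = -213 (A = 27 - 240 = -213)
(A + U(-8))/(286 - 1654) = (-213 + 1/(-22 - 8))/(286 - 1654) = (-213 + 1/(-30))/(-1368) = (-213 - 1/30)*(-1/1368) = -6391/30*(-1/1368) = 6391/41040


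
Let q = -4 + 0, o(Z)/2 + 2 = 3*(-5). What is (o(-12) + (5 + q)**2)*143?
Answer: -4719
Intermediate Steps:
o(Z) = -34 (o(Z) = -4 + 2*(3*(-5)) = -4 + 2*(-15) = -4 - 30 = -34)
q = -4
(o(-12) + (5 + q)**2)*143 = (-34 + (5 - 4)**2)*143 = (-34 + 1**2)*143 = (-34 + 1)*143 = -33*143 = -4719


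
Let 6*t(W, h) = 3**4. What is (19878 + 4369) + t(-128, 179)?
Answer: 48521/2 ≈ 24261.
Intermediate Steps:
t(W, h) = 27/2 (t(W, h) = (1/6)*3**4 = (1/6)*81 = 27/2)
(19878 + 4369) + t(-128, 179) = (19878 + 4369) + 27/2 = 24247 + 27/2 = 48521/2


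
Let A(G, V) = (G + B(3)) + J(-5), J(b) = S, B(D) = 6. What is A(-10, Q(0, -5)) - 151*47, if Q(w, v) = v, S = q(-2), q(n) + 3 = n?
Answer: -7106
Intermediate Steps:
q(n) = -3 + n
S = -5 (S = -3 - 2 = -5)
J(b) = -5
A(G, V) = 1 + G (A(G, V) = (G + 6) - 5 = (6 + G) - 5 = 1 + G)
A(-10, Q(0, -5)) - 151*47 = (1 - 10) - 151*47 = -9 - 7097 = -7106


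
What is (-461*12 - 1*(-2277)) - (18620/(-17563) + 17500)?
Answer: -52071635/2509 ≈ -20754.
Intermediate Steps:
(-461*12 - 1*(-2277)) - (18620/(-17563) + 17500) = (-5532 + 2277) - (18620*(-1/17563) + 17500) = -3255 - (-2660/2509 + 17500) = -3255 - 1*43904840/2509 = -3255 - 43904840/2509 = -52071635/2509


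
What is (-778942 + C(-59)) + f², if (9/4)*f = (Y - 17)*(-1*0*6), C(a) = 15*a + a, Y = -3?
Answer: -779886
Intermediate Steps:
C(a) = 16*a
f = 0 (f = 4*((-3 - 17)*(-1*0*6))/9 = 4*(-0*6)/9 = 4*(-20*0)/9 = (4/9)*0 = 0)
(-778942 + C(-59)) + f² = (-778942 + 16*(-59)) + 0² = (-778942 - 944) + 0 = -779886 + 0 = -779886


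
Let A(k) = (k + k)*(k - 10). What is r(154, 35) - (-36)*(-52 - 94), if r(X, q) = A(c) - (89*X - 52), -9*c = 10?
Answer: -1529710/81 ≈ -18885.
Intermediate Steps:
c = -10/9 (c = -1/9*10 = -10/9 ≈ -1.1111)
A(k) = 2*k*(-10 + k) (A(k) = (2*k)*(-10 + k) = 2*k*(-10 + k))
r(X, q) = 6212/81 - 89*X (r(X, q) = 2*(-10/9)*(-10 - 10/9) - (89*X - 52) = 2*(-10/9)*(-100/9) - (-52 + 89*X) = 2000/81 + (52 - 89*X) = 6212/81 - 89*X)
r(154, 35) - (-36)*(-52 - 94) = (6212/81 - 89*154) - (-36)*(-52 - 94) = (6212/81 - 13706) - (-36)*(-146) = -1103974/81 - 1*5256 = -1103974/81 - 5256 = -1529710/81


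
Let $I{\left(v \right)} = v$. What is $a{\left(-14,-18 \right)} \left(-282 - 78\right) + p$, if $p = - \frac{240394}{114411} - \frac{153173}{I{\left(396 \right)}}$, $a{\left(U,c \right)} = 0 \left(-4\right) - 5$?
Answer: $\frac{1937342081}{1372932} \approx 1411.1$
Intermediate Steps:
$a{\left(U,c \right)} = -5$ ($a{\left(U,c \right)} = 0 - 5 = -5$)
$p = - \frac{533935519}{1372932}$ ($p = - \frac{240394}{114411} - \frac{153173}{396} = \left(-240394\right) \frac{1}{114411} - \frac{153173}{396} = - \frac{21854}{10401} - \frac{153173}{396} = - \frac{533935519}{1372932} \approx -388.9$)
$a{\left(-14,-18 \right)} \left(-282 - 78\right) + p = - 5 \left(-282 - 78\right) - \frac{533935519}{1372932} = \left(-5\right) \left(-360\right) - \frac{533935519}{1372932} = 1800 - \frac{533935519}{1372932} = \frac{1937342081}{1372932}$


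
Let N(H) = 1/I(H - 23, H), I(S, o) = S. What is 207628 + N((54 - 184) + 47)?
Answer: 22008567/106 ≈ 2.0763e+5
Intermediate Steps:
N(H) = 1/(-23 + H) (N(H) = 1/(H - 23) = 1/(-23 + H))
207628 + N((54 - 184) + 47) = 207628 + 1/(-23 + ((54 - 184) + 47)) = 207628 + 1/(-23 + (-130 + 47)) = 207628 + 1/(-23 - 83) = 207628 + 1/(-106) = 207628 - 1/106 = 22008567/106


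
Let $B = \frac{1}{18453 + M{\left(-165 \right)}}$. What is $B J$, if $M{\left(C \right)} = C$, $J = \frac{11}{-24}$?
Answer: $- \frac{11}{438912} \approx -2.5062 \cdot 10^{-5}$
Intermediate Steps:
$J = - \frac{11}{24}$ ($J = 11 \left(- \frac{1}{24}\right) = - \frac{11}{24} \approx -0.45833$)
$B = \frac{1}{18288}$ ($B = \frac{1}{18453 - 165} = \frac{1}{18288} \approx 5.4681 \cdot 10^{-5}$)
$B J = \frac{1}{18288} \left(- \frac{11}{24}\right) = - \frac{11}{438912}$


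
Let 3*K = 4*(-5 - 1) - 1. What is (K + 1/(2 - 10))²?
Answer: 41209/576 ≈ 71.543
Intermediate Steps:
K = -25/3 (K = (4*(-5 - 1) - 1)/3 = (4*(-6) - 1)/3 = (-24 - 1)/3 = (⅓)*(-25) = -25/3 ≈ -8.3333)
(K + 1/(2 - 10))² = (-25/3 + 1/(2 - 10))² = (-25/3 + 1/(-8))² = (-25/3 - ⅛)² = (-203/24)² = 41209/576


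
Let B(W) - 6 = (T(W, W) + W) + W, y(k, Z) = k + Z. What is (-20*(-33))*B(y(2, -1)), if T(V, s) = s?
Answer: 5940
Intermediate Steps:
y(k, Z) = Z + k
B(W) = 6 + 3*W (B(W) = 6 + ((W + W) + W) = 6 + (2*W + W) = 6 + 3*W)
(-20*(-33))*B(y(2, -1)) = (-20*(-33))*(6 + 3*(-1 + 2)) = 660*(6 + 3*1) = 660*(6 + 3) = 660*9 = 5940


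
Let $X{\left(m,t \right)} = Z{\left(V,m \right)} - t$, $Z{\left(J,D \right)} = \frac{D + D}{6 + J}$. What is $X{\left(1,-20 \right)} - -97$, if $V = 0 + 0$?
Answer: $\frac{352}{3} \approx 117.33$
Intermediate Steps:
$V = 0$
$Z{\left(J,D \right)} = \frac{2 D}{6 + J}$
$X{\left(m,t \right)} = - t + \frac{m}{3}$ ($X{\left(m,t \right)} = \frac{2 m}{6 + 0} - t = \frac{2 m}{6} - t = 2 m \frac{1}{6} - t = \frac{m}{3} - t = - t + \frac{m}{3}$)
$X{\left(1,-20 \right)} - -97 = \left(\left(-1\right) \left(-20\right) + \frac{1}{3} \cdot 1\right) - -97 = \left(20 + \frac{1}{3}\right) + 97 = \frac{61}{3} + 97 = \frac{352}{3}$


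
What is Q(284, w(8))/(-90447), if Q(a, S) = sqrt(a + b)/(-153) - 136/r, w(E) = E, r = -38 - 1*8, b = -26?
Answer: -68/2080281 + sqrt(258)/13838391 ≈ -3.1527e-5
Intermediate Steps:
r = -46 (r = -38 - 8 = -46)
Q(a, S) = 68/23 - sqrt(-26 + a)/153 (Q(a, S) = sqrt(a - 26)/(-153) - 136/(-46) = sqrt(-26 + a)*(-1/153) - 136*(-1/46) = -sqrt(-26 + a)/153 + 68/23 = 68/23 - sqrt(-26 + a)/153)
Q(284, w(8))/(-90447) = (68/23 - sqrt(-26 + 284)/153)/(-90447) = (68/23 - sqrt(258)/153)*(-1/90447) = -68/2080281 + sqrt(258)/13838391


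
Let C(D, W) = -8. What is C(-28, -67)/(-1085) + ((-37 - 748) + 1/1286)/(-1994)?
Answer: 1115831537/2782248140 ≈ 0.40105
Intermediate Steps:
C(-28, -67)/(-1085) + ((-37 - 748) + 1/1286)/(-1994) = -8/(-1085) + ((-37 - 748) + 1/1286)/(-1994) = -8*(-1/1085) + (-785 + 1/1286)*(-1/1994) = 8/1085 - 1009509/1286*(-1/1994) = 8/1085 + 1009509/2564284 = 1115831537/2782248140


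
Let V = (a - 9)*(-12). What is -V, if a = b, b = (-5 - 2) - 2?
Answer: -216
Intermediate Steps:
b = -9 (b = -7 - 2 = -9)
a = -9
V = 216 (V = (-9 - 9)*(-12) = -18*(-12) = 216)
-V = -1*216 = -216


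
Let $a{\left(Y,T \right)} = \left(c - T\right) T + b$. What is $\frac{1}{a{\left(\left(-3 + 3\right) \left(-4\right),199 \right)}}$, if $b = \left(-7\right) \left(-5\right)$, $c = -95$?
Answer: $- \frac{1}{58471} \approx -1.7102 \cdot 10^{-5}$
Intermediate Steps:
$b = 35$
$a{\left(Y,T \right)} = 35 + T \left(-95 - T\right)$ ($a{\left(Y,T \right)} = \left(-95 - T\right) T + 35 = T \left(-95 - T\right) + 35 = 35 + T \left(-95 - T\right)$)
$\frac{1}{a{\left(\left(-3 + 3\right) \left(-4\right),199 \right)}} = \frac{1}{35 - 199^{2} - 18905} = \frac{1}{35 - 39601 - 18905} = \frac{1}{-58471} = - \frac{1}{58471}$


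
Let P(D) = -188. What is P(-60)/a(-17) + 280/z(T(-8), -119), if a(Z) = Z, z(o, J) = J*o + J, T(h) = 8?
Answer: 1652/153 ≈ 10.797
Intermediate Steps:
z(o, J) = J + J*o
P(-60)/a(-17) + 280/z(T(-8), -119) = -188/(-17) + 280/((-119*(1 + 8))) = -188*(-1/17) + 280/((-119*9)) = 188/17 + 280/(-1071) = 188/17 + 280*(-1/1071) = 188/17 - 40/153 = 1652/153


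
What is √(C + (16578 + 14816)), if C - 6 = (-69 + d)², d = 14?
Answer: 45*√17 ≈ 185.54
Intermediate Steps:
C = 3031 (C = 6 + (-69 + 14)² = 6 + (-55)² = 6 + 3025 = 3031)
√(C + (16578 + 14816)) = √(3031 + (16578 + 14816)) = √(3031 + 31394) = √34425 = 45*√17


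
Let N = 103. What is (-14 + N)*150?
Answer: 13350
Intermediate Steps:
(-14 + N)*150 = (-14 + 103)*150 = 89*150 = 13350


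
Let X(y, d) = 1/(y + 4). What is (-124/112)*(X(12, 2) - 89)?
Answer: 44113/448 ≈ 98.467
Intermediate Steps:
X(y, d) = 1/(4 + y)
(-124/112)*(X(12, 2) - 89) = (-124/112)*(1/(4 + 12) - 89) = (-124*1/112)*(1/16 - 89) = -31*(1/16 - 89)/28 = -31/28*(-1423/16) = 44113/448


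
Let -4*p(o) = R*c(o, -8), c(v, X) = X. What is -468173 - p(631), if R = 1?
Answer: -468175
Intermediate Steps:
p(o) = 2 (p(o) = -(-8)/4 = -1/4*(-8) = 2)
-468173 - p(631) = -468173 - 1*2 = -468173 - 2 = -468175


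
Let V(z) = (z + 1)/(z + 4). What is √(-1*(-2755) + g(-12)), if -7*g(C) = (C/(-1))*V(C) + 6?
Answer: 5*√21574/14 ≈ 52.457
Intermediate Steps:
V(z) = (1 + z)/(4 + z)
g(C) = -6/7 + C*(1 + C)/(7*(4 + C)) (g(C) = -((C/(-1))*((1 + C)/(4 + C)) + 6)/7 = -((C*(-1))*((1 + C)/(4 + C)) + 6)/7 = -((-C)*((1 + C)/(4 + C)) + 6)/7 = -(-C*(1 + C)/(4 + C) + 6)/7 = -(6 - C*(1 + C)/(4 + C))/7 = -6/7 + C*(1 + C)/(7*(4 + C)))
√(-1*(-2755) + g(-12)) = √(-1*(-2755) + (-24 + (-12)² - 5*(-12))/(7*(4 - 12))) = √(2755 + (⅐)*(-24 + 144 + 60)/(-8)) = √(2755 + (⅐)*(-⅛)*180) = √(2755 - 45/14) = √(38525/14) = 5*√21574/14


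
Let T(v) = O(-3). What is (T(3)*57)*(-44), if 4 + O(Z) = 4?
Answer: 0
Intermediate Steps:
O(Z) = 0 (O(Z) = -4 + 4 = 0)
T(v) = 0
(T(3)*57)*(-44) = (0*57)*(-44) = 0*(-44) = 0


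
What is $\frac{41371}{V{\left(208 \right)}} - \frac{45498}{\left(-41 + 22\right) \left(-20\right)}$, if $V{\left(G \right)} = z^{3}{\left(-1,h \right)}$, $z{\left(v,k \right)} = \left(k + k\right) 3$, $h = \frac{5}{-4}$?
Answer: $- \frac{27932359}{128250} \approx -217.8$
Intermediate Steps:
$h = - \frac{5}{4}$ ($h = 5 \left(- \frac{1}{4}\right) = - \frac{5}{4} \approx -1.25$)
$z{\left(v,k \right)} = 6 k$ ($z{\left(v,k \right)} = 2 k 3 = 6 k$)
$V{\left(G \right)} = - \frac{3375}{8}$ ($V{\left(G \right)} = \left(6 \left(- \frac{5}{4}\right)\right)^{3} = \left(- \frac{15}{2}\right)^{3} = - \frac{3375}{8}$)
$\frac{41371}{V{\left(208 \right)}} - \frac{45498}{\left(-41 + 22\right) \left(-20\right)} = \frac{41371}{- \frac{3375}{8}} - \frac{45498}{\left(-41 + 22\right) \left(-20\right)} = 41371 \left(- \frac{8}{3375}\right) - \frac{45498}{\left(-19\right) \left(-20\right)} = - \frac{330968}{3375} - \frac{45498}{380} = - \frac{330968}{3375} - \frac{22749}{190} = - \frac{27932359}{128250}$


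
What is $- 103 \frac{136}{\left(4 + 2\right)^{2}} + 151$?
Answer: $- \frac{2143}{9} \approx -238.11$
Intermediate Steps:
$- 103 \frac{136}{\left(4 + 2\right)^{2}} + 151 = - 103 \frac{136}{6^{2}} + 151 = - 103 \cdot \frac{136}{36} + 151 = - 103 \cdot 136 \cdot \frac{1}{36} + 151 = \left(-103\right) \frac{34}{9} + 151 = - \frac{3502}{9} + 151 = - \frac{2143}{9}$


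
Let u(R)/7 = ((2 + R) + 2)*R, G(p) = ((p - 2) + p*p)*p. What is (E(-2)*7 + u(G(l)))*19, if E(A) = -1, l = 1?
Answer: -133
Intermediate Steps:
G(p) = p*(-2 + p + p**2) (G(p) = ((-2 + p) + p**2)*p = (-2 + p + p**2)*p = p*(-2 + p + p**2))
u(R) = 7*R*(4 + R) (u(R) = 7*(((2 + R) + 2)*R) = 7*((4 + R)*R) = 7*(R*(4 + R)) = 7*R*(4 + R))
(E(-2)*7 + u(G(l)))*19 = (-1*7 + 7*(1*(-2 + 1 + 1**2))*(4 + 1*(-2 + 1 + 1**2)))*19 = (-7 + 7*(1*(-2 + 1 + 1))*(4 + 1*(-2 + 1 + 1)))*19 = (-7 + 7*(1*0)*(4 + 1*0))*19 = (-7 + 7*0*(4 + 0))*19 = (-7 + 7*0*4)*19 = (-7 + 0)*19 = -7*19 = -133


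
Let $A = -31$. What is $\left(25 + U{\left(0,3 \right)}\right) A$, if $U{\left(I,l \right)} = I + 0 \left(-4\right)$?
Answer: $-775$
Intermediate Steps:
$U{\left(I,l \right)} = I$ ($U{\left(I,l \right)} = I + 0 = I$)
$\left(25 + U{\left(0,3 \right)}\right) A = \left(25 + 0\right) \left(-31\right) = 25 \left(-31\right) = -775$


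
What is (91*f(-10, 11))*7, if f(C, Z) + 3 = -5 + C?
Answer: -11466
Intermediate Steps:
f(C, Z) = -8 + C (f(C, Z) = -3 + (-5 + C) = -8 + C)
(91*f(-10, 11))*7 = (91*(-8 - 10))*7 = (91*(-18))*7 = -1638*7 = -11466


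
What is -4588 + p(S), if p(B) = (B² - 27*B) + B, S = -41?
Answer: -1841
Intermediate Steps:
p(B) = B² - 26*B
-4588 + p(S) = -4588 - 41*(-26 - 41) = -4588 - 41*(-67) = -4588 + 2747 = -1841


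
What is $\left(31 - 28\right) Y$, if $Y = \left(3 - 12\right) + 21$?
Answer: $36$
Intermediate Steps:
$Y = 12$ ($Y = \left(3 - 12\right) + 21 = -9 + 21 = 12$)
$\left(31 - 28\right) Y = \left(31 - 28\right) 12 = 3 \cdot 12 = 36$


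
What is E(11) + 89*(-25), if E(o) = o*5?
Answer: -2170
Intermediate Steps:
E(o) = 5*o
E(11) + 89*(-25) = 5*11 + 89*(-25) = 55 - 2225 = -2170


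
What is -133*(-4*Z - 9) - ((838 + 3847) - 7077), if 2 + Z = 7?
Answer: 6249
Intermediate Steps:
Z = 5 (Z = -2 + 7 = 5)
-133*(-4*Z - 9) - ((838 + 3847) - 7077) = -133*(-4*5 - 9) - ((838 + 3847) - 7077) = -133*(-20 - 9) - (4685 - 7077) = -133*(-29) - 1*(-2392) = 3857 + 2392 = 6249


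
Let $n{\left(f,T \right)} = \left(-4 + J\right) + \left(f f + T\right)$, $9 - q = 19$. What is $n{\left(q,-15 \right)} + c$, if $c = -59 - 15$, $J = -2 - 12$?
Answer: $-7$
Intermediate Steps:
$J = -14$ ($J = -2 - 12 = -14$)
$c = -74$ ($c = -59 - 15 = -74$)
$q = -10$ ($q = 9 - 19 = -10$)
$n{\left(f,T \right)} = -18 + T + f^{2}$ ($n{\left(f,T \right)} = \left(-4 - 14\right) + \left(f f + T\right) = -18 + \left(f^{2} + T\right) = -18 + \left(T + f^{2}\right) = -18 + T + f^{2}$)
$n{\left(q,-15 \right)} + c = \left(-18 - 15 + \left(-10\right)^{2}\right) - 74 = \left(-18 - 15 + 100\right) - 74 = 67 - 74 = -7$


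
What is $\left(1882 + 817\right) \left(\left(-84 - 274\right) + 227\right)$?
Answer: $-353569$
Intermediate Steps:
$\left(1882 + 817\right) \left(\left(-84 - 274\right) + 227\right) = 2699 \left(-358 + 227\right) = 2699 \left(-131\right) = -353569$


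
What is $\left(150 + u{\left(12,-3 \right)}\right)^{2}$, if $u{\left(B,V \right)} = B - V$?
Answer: $27225$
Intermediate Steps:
$\left(150 + u{\left(12,-3 \right)}\right)^{2} = \left(150 + \left(12 - -3\right)\right)^{2} = \left(150 + \left(12 + 3\right)\right)^{2} = \left(150 + 15\right)^{2} = 165^{2} = 27225$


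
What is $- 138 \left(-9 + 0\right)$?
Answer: $1242$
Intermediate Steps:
$- 138 \left(-9 + 0\right) = \left(-138\right) \left(-9\right) = 1242$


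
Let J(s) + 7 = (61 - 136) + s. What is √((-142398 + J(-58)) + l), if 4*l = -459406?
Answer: I*√1029558/2 ≈ 507.34*I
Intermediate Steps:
l = -229703/2 (l = (¼)*(-459406) = -229703/2 ≈ -1.1485e+5)
J(s) = -82 + s (J(s) = -7 + ((61 - 136) + s) = -7 + (-75 + s) = -82 + s)
√((-142398 + J(-58)) + l) = √((-142398 + (-82 - 58)) - 229703/2) = √((-142398 - 140) - 229703/2) = √(-142538 - 229703/2) = √(-514779/2) = I*√1029558/2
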